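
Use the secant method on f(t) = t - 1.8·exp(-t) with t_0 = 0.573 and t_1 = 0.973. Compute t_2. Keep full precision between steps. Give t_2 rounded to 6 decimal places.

Secant update: t_(k+1) = t_k − f(t_k)·(t_k − t_(k-1))/(f(t_k) − f(t_(k-1))).
f(t_0) = -0.441897, f(t_1) = 0.292695
t_2 = 0.973000 - (0.292695)·(0.973000 - 0.573000)/(0.292695 - (-0.441897)) = 0.813622; f(t_2) = 0.015772

0.813622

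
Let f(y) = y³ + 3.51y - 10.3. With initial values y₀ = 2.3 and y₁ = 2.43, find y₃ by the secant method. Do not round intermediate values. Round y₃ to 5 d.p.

1.69402

Secant update: y_(k+1) = y_k − f(y_k)·(y_k − y_(k-1))/(f(y_k) − f(y_(k-1))).
f(y_0) = 9.940000, f(y_1) = 12.578207
y_2 = 2.430000 - (12.578207)·(2.430000 - 2.300000)/(12.578207 - (9.940000)) = 1.810198; f(y_2) = 1.985477
y_3 = 1.810198 - (1.985477)·(1.810198 - 2.430000)/(1.985477 - (12.578207)) = 1.694023; f(y_3) = 0.507386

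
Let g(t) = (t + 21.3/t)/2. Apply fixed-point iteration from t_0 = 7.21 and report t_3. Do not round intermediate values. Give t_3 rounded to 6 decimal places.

t_1 = g(7.210000) = 5.082115
t_2 = g(5.082115) = 4.636642
t_3 = g(4.636642) = 4.615242

4.615242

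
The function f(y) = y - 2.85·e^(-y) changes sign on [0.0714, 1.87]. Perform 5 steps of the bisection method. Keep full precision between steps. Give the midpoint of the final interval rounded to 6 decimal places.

f(0.071400) = -2.582205, f(1.870000) = 1.430748 (opposite signs)
step 1: m = 0.970700, f(m) = -0.108931 < 0 → root in [0.970700, 1.870000]
step 2: m = 1.420350, f(m) = 0.731706 > 0 → root in [0.970700, 1.420350]
step 3: m = 1.195525, f(m) = 0.333272 > 0 → root in [0.970700, 1.195525]
step 4: m = 1.083112, f(m) = 0.118273 > 0 → root in [0.970700, 1.083112]
step 5: m = 1.026906, f(m) = 0.006284 > 0 → root in [0.970700, 1.026906]
Midpoint of [0.970700, 1.026906] = 0.998803

0.998803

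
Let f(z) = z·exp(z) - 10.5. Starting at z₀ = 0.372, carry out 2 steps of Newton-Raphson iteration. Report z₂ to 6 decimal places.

f'(z) = (z + 1)·exp(z)
z_0 = 0.372000: f = -9.960365, f' = 1.990268 → z_1 = 0.372000 - (-9.960365)/(1.990268) = 5.376533
z_1 = 5.376533: f = 1152.289311, f' = 1379.060516 → z_2 = 5.376533 - (1152.289311)/(1379.060516) = 4.540972

4.540972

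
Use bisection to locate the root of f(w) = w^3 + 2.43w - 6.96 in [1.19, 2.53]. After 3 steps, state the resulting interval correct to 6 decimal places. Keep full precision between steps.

[1.357500, 1.525000]

f(1.190000) = -2.383141, f(2.530000) = 15.382177 (opposite signs)
step 1: m = 1.860000, f(m) = 3.994656 > 0 → root in [1.190000, 1.860000]
step 2: m = 1.525000, f(m) = 0.292328 > 0 → root in [1.190000, 1.525000]
step 3: m = 1.357500, f(m) = -1.159666 < 0 → root in [1.357500, 1.525000]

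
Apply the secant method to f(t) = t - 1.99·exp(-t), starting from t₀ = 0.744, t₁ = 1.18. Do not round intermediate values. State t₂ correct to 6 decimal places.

f(t_0) = -0.201666, f(t_1) = 0.568515
t_2 = 1.180000 - (0.568515)·(1.180000 - 0.744000)/(0.568515 - (-0.201666)) = 0.858163; f(t_2) = 0.014523

0.858163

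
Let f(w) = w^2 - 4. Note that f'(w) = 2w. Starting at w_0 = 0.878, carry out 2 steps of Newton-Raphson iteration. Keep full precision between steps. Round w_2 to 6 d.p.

w_0 = 0.878000: f = -3.229116, f' = 1.756000 → w_1 = 0.878000 - (-3.229116)/(1.756000) = 2.716904
w_1 = 2.716904: f = 3.381569, f' = 5.433809 → w_2 = 2.716904 - (3.381569)/(5.433809) = 2.094584

2.094584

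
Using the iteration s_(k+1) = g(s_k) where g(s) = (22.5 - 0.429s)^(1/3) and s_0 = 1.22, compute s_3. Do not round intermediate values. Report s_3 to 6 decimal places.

s_1 = g(1.220000) = 2.801046
s_2 = g(2.801046) = 2.771928
s_3 = g(2.771928) = 2.772470

2.772470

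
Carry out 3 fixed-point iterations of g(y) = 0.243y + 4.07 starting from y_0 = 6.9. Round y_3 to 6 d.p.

5.398347

y_1 = g(6.900000) = 5.746700
y_2 = g(5.746700) = 5.466448
y_3 = g(5.466448) = 5.398347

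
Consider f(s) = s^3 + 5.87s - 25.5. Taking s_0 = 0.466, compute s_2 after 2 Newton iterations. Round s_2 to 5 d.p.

f'(s) = 3s^2 + 5.87
s_0 = 0.466000: f = -22.663385, f' = 6.521468 → s_1 = 0.466000 - (-22.663385)/(6.521468) = 3.941197
s_1 = 3.941197: f = 58.853567, f' = 52.469099 → s_2 = 3.941197 - (58.853567)/(52.469099) = 2.819516

2.81952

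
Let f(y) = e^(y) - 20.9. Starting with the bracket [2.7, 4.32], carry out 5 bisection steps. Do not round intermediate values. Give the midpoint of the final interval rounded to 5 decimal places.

3.02906

f(2.700000) = -6.020268, f(4.320000) = 54.288628 (opposite signs)
step 1: m = 3.510000, f(m) = 12.548268 > 0 → root in [2.700000, 3.510000]
step 2: m = 3.105000, f(m) = 1.409219 > 0 → root in [2.700000, 3.105000]
step 3: m = 2.902500, f(m) = -2.680362 < 0 → root in [2.902500, 3.105000]
step 4: m = 3.003750, f(m) = -0.739001 < 0 → root in [3.003750, 3.105000]
step 5: m = 3.054375, f(m) = 0.307926 > 0 → root in [3.003750, 3.054375]
Midpoint of [3.003750, 3.054375] = 3.029063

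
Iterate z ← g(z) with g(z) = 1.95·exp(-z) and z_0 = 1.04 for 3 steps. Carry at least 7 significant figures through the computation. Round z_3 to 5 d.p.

0.73272

z_1 = g(1.040000) = 0.689237
z_2 = g(0.689237) = 0.978820
z_3 = g(0.978820) = 0.732721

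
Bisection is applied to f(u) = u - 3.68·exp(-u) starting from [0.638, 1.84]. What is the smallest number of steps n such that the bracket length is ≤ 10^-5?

17

Initial width b − a = 1.84 − 0.638 = 1.202000.
After n steps the width is (b−a)/2^n; need (b−a)/2^n ≤ 10^-5.
So n ≥ log₂(1.202000/10^-5) = log₂(120200.0000) ≈ 16.8751.
Hence n = 17.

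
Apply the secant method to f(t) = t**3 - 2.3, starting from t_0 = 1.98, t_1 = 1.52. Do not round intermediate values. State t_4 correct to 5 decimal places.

1.32047

f(t_0) = 5.462392, f(t_1) = 1.211808
t_2 = 1.520000 - (1.211808)·(1.520000 - 1.980000)/(1.211808 - (5.462392)) = 1.388858; f(t_2) = 0.379003
t_3 = 1.388858 - (0.379003)·(1.388858 - 1.520000)/(0.379003 - (1.211808)) = 1.329176; f(t_3) = 0.048266
t_4 = 1.329176 - (0.048266)·(1.329176 - 1.388858)/(0.048266 - (0.379003)) = 1.320466; f(t_4) = 0.002406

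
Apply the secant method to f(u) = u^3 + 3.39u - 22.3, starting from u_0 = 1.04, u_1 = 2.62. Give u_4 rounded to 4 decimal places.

2.4167

Secant update: u_(k+1) = u_k − f(u_k)·(u_k − u_(k-1))/(f(u_k) − f(u_(k-1))).
f(u_0) = -17.649536, f(u_1) = 4.566528
u_2 = 2.620000 - (4.566528)·(2.620000 - 1.040000)/(4.566528 - (-17.649536)) = 2.295230; f(u_2) = -2.427716
u_3 = 2.295230 - (-2.427716)·(2.295230 - 2.620000)/(-2.427716 - (4.566528)) = 2.407958; f(u_3) = -0.175047
u_4 = 2.407958 - (-0.175047)·(2.407958 - 2.295230)/(-0.175047 - (-2.427716)) = 2.416718; f(u_4) = 0.007577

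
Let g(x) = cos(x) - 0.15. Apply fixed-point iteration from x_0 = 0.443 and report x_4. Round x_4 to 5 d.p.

x_1 = g(0.443000) = 0.753470
x_2 = g(0.753470) = 0.579319
x_3 = g(0.579319) = 0.686835
x_4 = g(0.686835) = 0.623256

0.62326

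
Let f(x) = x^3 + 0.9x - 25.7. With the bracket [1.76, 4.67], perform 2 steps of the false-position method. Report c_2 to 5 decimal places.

False-position update: c = (a·f(b) − b·f(a))/(f(b) − f(a)); replace the endpoint whose sign matches f(c).
f(1.760000) = -18.664224, f(4.670000) = 80.350563
step 1: c = 2.308533, f(c) = -11.319396 < 0 → new bracket [2.308533, 4.670000]
step 2: c = 2.600127, f(c) = -5.781314 < 0 → new bracket [2.600127, 4.670000]

2.60013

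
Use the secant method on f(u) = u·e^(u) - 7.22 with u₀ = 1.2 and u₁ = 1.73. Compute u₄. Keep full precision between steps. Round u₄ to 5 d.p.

f(u_0) = -3.235860, f(u_1) = 2.538331
u_2 = 1.730000 - (2.538331)·(1.730000 - 1.200000)/(2.538331 - (-3.235860)) = 1.497012; f(u_2) = -0.530872
u_3 = 1.497012 - (-0.530872)·(1.497012 - 1.730000)/(-0.530872 - (2.538331)) = 1.537312; f(u_3) = -0.068325
u_4 = 1.537312 - (-0.068325)·(1.537312 - 1.497012)/(-0.068325 - (-0.530872)) = 1.543264; f(u_4) = 0.002233

1.54326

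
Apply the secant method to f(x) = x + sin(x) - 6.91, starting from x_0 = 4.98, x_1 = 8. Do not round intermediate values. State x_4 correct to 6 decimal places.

f(x_0) = -2.894405, f(x_1) = 2.079358
x_2 = 8.000000 - (2.079358)·(8.000000 - 4.980000)/(2.079358 - (-2.894405)) = 6.737443; f(x_2) = 0.266238
x_3 = 6.737443 - (0.266238)·(6.737443 - 8.000000)/(0.266238 - (2.079358)) = 6.552049; f(x_3) = -0.092314
x_4 = 6.552049 - (-0.092314)·(6.552049 - 6.737443)/(-0.092314 - (0.266238)) = 6.599781; f(x_4) = 0.001115

6.599781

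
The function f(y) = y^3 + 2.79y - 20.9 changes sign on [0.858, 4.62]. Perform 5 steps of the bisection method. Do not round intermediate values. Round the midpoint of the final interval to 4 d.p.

2.4451

f(0.858000) = -17.874551, f(4.620000) = 90.600928 (opposite signs)
step 1: m = 2.739000, f(m) = 7.290119 > 0 → root in [0.858000, 2.739000]
step 2: m = 1.798500, f(m) = -10.064753 < 0 → root in [1.798500, 2.739000]
step 3: m = 2.268750, f(m) = -2.892417 < 0 → root in [2.268750, 2.739000]
step 4: m = 2.503875, f(m) = 1.783580 > 0 → root in [2.268750, 2.503875]
step 5: m = 2.386312, f(m) = -0.653362 < 0 → root in [2.386312, 2.503875]
Midpoint of [2.386312, 2.503875] = 2.445094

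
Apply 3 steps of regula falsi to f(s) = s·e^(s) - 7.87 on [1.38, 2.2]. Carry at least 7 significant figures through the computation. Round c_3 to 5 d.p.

f(1.380000) = -2.384636, f(2.200000) = 11.985030
step 1: c = 1.516078, f(c) = -0.965279 < 0 → new bracket [1.516078, 2.200000]
step 2: c = 1.567056, f(c) = -0.359856 < 0 → new bracket [1.567056, 2.200000]
step 3: c = 1.585506, f(c) = -0.129934 < 0 → new bracket [1.585506, 2.200000]

1.58551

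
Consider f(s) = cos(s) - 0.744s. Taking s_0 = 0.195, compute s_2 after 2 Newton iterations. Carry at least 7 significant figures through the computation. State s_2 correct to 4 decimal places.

0.8761

f'(s) = -sin(s) - 0.744
s_0 = 0.195000: f = 0.835968, f' = -0.937767 → s_1 = 0.195000 - (0.835968)/(-0.937767) = 1.086445
s_1 = 1.086445: f = -0.342681, f' = -1.628977 → s_2 = 1.086445 - (-0.342681)/(-1.628977) = 0.876079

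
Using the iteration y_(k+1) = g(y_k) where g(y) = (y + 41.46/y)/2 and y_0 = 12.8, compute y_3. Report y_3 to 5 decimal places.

6.44078

y_1 = g(12.800000) = 8.019531
y_2 = g(8.019531) = 6.594705
y_3 = g(6.594705) = 6.440783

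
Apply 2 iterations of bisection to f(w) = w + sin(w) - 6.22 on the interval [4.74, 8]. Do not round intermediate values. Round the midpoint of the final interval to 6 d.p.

f(4.740000) = -2.479619, f(8.000000) = 2.769358 (opposite signs)
step 1: m = 6.370000, f(m) = 0.236706 > 0 → root in [4.740000, 6.370000]
step 2: m = 5.555000, f(m) = -1.330516 < 0 → root in [5.555000, 6.370000]
Midpoint of [5.555000, 6.370000] = 5.962500

5.962500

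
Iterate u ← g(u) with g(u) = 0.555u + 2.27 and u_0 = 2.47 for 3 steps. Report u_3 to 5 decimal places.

4.65132

u_1 = g(2.470000) = 3.640850
u_2 = g(3.640850) = 4.290672
u_3 = g(4.290672) = 4.651323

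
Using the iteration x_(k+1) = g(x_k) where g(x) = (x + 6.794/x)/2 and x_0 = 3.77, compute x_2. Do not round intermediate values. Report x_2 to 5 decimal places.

2.61231

x_1 = g(3.770000) = 2.786061
x_2 = g(2.786061) = 2.612315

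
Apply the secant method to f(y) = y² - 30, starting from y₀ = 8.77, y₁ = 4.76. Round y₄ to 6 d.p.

5.477024

f(y_0) = 46.912900, f(y_1) = -7.342400
y_2 = 4.760000 - (-7.342400)·(4.760000 - 8.770000)/(-7.342400 - (46.912900)) = 5.302676; f(y_2) = -1.881632
y_3 = 5.302676 - (-1.881632)·(5.302676 - 4.760000)/(-1.881632 - (-7.342400)) = 5.489667; f(y_3) = 0.136441
y_4 = 5.489667 - (0.136441)·(5.489667 - 5.302676)/(0.136441 - (-1.881632)) = 5.477024; f(y_4) = -0.002204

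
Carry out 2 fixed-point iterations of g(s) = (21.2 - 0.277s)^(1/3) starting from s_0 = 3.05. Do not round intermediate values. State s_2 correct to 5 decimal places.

s_1 = g(3.050000) = 2.730391
s_2 = g(2.730391) = 2.734343

2.73434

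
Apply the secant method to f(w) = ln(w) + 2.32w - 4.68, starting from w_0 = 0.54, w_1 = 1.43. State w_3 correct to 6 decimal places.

1.769904

f(w_0) = -4.043386, f(w_1) = -1.004726
w_2 = 1.430000 - (-1.004726)·(1.430000 - 0.540000)/(-1.004726 - (-4.043386)) = 1.724276; f(w_2) = -0.134872
w_3 = 1.724276 - (-0.134872)·(1.724276 - 1.430000)/(-0.134872 - (-1.004726)) = 1.769904; f(w_3) = -0.002897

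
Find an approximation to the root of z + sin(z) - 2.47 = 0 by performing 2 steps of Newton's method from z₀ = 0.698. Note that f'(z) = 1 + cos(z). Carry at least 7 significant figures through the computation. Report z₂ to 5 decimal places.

1.46712

z_0 = 0.698000: f = -1.129313, f' = 1.766129 → z_1 = 0.698000 - (-1.129313)/(1.766129) = 1.337429
z_1 = 1.337429: f = -0.159678, f' = 1.231255 → z_2 = 1.337429 - (-0.159678)/(1.231255) = 1.467116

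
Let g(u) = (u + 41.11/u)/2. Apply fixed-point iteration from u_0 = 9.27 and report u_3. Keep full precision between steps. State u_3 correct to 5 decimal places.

u_1 = g(9.270000) = 6.852368
u_2 = g(6.852368) = 6.425877
u_3 = g(6.425877) = 6.411724

6.41172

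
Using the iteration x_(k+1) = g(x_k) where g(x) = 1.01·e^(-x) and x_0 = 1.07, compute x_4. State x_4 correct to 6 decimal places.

0.616010

x_1 = g(1.070000) = 0.346439
x_2 = g(0.346439) = 0.714274
x_3 = g(0.714274) = 0.494443
x_4 = g(0.494443) = 0.616010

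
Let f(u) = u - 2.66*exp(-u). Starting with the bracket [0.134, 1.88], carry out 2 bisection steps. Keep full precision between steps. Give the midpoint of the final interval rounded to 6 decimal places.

0.788750

f(0.134000) = -2.192410, f(1.880000) = 1.474110 (opposite signs)
step 1: m = 1.007000, f(m) = 0.035267 > 0 → root in [0.134000, 1.007000]
step 2: m = 0.570500, f(m) = -0.933046 < 0 → root in [0.570500, 1.007000]
Midpoint of [0.570500, 1.007000] = 0.788750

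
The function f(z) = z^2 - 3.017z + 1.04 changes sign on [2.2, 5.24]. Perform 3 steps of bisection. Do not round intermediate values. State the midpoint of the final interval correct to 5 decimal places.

2.77000

f(2.200000) = -0.757400, f(5.240000) = 12.688520 (opposite signs)
step 1: m = 3.720000, f(m) = 3.655160 > 0 → root in [2.200000, 3.720000]
step 2: m = 2.960000, f(m) = 0.871280 > 0 → root in [2.200000, 2.960000]
step 3: m = 2.580000, f(m) = -0.087460 < 0 → root in [2.580000, 2.960000]
Midpoint of [2.580000, 2.960000] = 2.770000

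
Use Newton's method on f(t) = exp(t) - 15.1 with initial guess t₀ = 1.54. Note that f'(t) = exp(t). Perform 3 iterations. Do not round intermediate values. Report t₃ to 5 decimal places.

2.78770

t_0 = 1.540000: f = -10.435410, f' = 4.664590 → t_1 = 1.540000 - (-10.435410)/(4.664590) = 3.777155
t_1 = 3.777155: f = 28.591546, f' = 43.691546 → t_2 = 3.777155 - (28.591546)/(43.691546) = 3.122759
t_2 = 3.122759: f = 7.608953, f' = 22.708953 → t_3 = 3.122759 - (7.608953)/(22.708953) = 2.787695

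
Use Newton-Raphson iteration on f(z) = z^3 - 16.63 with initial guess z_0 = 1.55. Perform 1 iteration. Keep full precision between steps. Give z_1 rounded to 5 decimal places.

f'(z) = 3z^2
z_0 = 1.550000: f = -12.906125, f' = 7.207500 → z_1 = 1.550000 - (-12.906125)/(7.207500) = 3.340652

3.34065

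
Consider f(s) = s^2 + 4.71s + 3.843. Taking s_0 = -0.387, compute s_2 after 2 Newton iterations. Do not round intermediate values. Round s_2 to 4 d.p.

-1.0456

Newton update: s ← s − f(s)/f'(s).
f'(s) = 2s + 4.71
s_0 = -0.387000: f = 2.169999, f' = 3.936000 → s_1 = -0.387000 - (2.169999)/(3.936000) = -0.938321
s_1 = -0.938321: f = 0.303955, f' = 2.833358 → s_2 = -0.938321 - (0.303955)/(2.833358) = -1.045598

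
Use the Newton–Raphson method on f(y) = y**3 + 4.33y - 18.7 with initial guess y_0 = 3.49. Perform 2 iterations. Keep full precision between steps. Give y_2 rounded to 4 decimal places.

f'(y) = 3y**2 + 4.33
y_0 = 3.490000: f = 38.920249, f' = 40.870300 → y_1 = 3.490000 - (38.920249)/(40.870300) = 2.537713
y_1 = 2.537713: f = 8.631140, f' = 23.649964 → y_2 = 2.537713 - (8.631140)/(23.649964) = 2.172760

2.1728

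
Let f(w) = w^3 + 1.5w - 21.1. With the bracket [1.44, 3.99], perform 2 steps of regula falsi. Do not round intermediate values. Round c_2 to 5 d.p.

f(1.440000) = -15.954016, f(3.990000) = 48.406199
step 1: c = 2.072110, f(c) = -9.094940 < 0 → new bracket [2.072110, 3.990000]
step 2: c = 2.375462, f(c) = -4.132499 < 0 → new bracket [2.375462, 3.990000]

2.37546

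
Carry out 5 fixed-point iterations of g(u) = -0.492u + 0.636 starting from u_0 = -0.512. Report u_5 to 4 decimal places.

0.4533

u_1 = g(-0.512000) = 0.887904
u_2 = g(0.887904) = 0.199151
u_3 = g(0.199151) = 0.538018
u_4 = g(0.538018) = 0.371295
u_5 = g(0.371295) = 0.453323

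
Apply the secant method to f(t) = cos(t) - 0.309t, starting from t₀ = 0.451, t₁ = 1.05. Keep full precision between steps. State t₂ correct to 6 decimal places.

1.226500

f(t_0) = 0.760653, f(t_1) = 0.173121
t_2 = 1.050000 - (0.173121)·(1.050000 - 0.451000)/(0.173121 - (0.760653)) = 1.226500; f(t_2) = -0.041454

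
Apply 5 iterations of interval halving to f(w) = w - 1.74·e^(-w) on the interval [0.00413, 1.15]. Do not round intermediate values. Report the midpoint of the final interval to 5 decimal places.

0.77401

f(0.004130) = -1.728699, f(1.150000) = 0.599052 (opposite signs)
step 1: m = 0.577065, f(m) = -0.400022 < 0 → root in [0.577065, 1.150000]
step 2: m = 0.863532, f(m) = 0.129827 > 0 → root in [0.577065, 0.863532]
step 3: m = 0.720299, f(m) = -0.126397 < 0 → root in [0.720299, 0.863532]
step 4: m = 0.791916, f(m) = 0.003737 > 0 → root in [0.720299, 0.791916]
step 5: m = 0.756107, f(m) = -0.060806 < 0 → root in [0.756107, 0.791916]
Midpoint of [0.756107, 0.791916] = 0.774011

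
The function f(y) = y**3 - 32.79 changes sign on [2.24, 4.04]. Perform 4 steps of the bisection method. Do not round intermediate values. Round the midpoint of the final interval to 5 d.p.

3.19625

f(2.240000) = -21.550576, f(4.040000) = 33.149264 (opposite signs)
step 1: m = 3.140000, f(m) = -1.830856 < 0 → root in [3.140000, 4.040000]
step 2: m = 3.590000, f(m) = 13.478279 > 0 → root in [3.140000, 3.590000]
step 3: m = 3.365000, f(m) = 5.312652 > 0 → root in [3.140000, 3.365000]
step 4: m = 3.252500, f(m) = 1.617405 > 0 → root in [3.140000, 3.252500]
Midpoint of [3.140000, 3.252500] = 3.196250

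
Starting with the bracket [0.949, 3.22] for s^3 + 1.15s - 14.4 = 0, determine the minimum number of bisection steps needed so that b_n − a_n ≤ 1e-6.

22

Initial width b − a = 3.22 − 0.949 = 2.271000.
After n steps the width is (b−a)/2^n; need (b−a)/2^n ≤ 1e-6.
So n ≥ log₂(2.271000/1e-6) = log₂(2271000.0000) ≈ 21.1149.
Hence n = 22.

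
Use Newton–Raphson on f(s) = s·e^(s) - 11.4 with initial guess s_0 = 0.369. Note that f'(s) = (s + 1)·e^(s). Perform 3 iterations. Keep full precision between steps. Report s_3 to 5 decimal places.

4.18686

Newton update: s ← s − f(s)/f'(s).
s_0 = 0.369000: f = -10.866320, f' = 1.979968 → s_1 = 0.369000 - (-10.866320)/(1.979968) = 5.857130
s_1 = 5.857130: f = 2036.949188, f' = 2398.068123 → s_2 = 5.857130 - (2036.949188)/(2398.068123) = 5.007717
s_2 = 5.007717: f = 737.568849, f' = 898.531777 → s_3 = 5.007717 - (737.568849)/(898.531777) = 4.186857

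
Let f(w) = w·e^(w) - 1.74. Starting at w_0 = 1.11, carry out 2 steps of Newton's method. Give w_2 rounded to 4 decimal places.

Newton update: w ← w − f(w)/f'(w).
f'(w) = (w + 1)·e^(w)
w_0 = 1.110000: f = 1.628138, f' = 6.402496 → w_1 = 1.110000 - (1.628138)/(6.402496) = 0.855703
w_1 = 0.855703: f = 0.273492, f' = 4.366519 → w_2 = 0.855703 - (0.273492)/(4.366519) = 0.793069

0.7931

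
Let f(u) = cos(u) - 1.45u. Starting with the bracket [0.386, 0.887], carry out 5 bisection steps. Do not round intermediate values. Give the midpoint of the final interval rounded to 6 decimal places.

0.581703

f(0.386000) = 0.366722, f(0.887000) = -0.654410 (opposite signs)
step 1: m = 0.636500, f(m) = -0.118744 < 0 → root in [0.386000, 0.636500]
step 2: m = 0.511250, f(m) = 0.130821 > 0 → root in [0.511250, 0.636500]
step 3: m = 0.573875, f(m) = 0.007685 > 0 → root in [0.573875, 0.636500]
step 4: m = 0.605187, f(m) = -0.055126 < 0 → root in [0.573875, 0.605187]
step 5: m = 0.589531, f(m) = -0.023619 < 0 → root in [0.573875, 0.589531]
Midpoint of [0.573875, 0.589531] = 0.581703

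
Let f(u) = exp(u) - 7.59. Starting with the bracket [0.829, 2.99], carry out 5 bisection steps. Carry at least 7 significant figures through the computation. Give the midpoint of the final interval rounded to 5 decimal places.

f(0.829000) = -5.298973, f(2.990000) = 12.295682 (opposite signs)
step 1: m = 1.909500, f(m) = -0.840287 < 0 → root in [1.909500, 2.990000]
step 2: m = 2.449750, f(m) = 3.995450 > 0 → root in [1.909500, 2.449750]
step 3: m = 2.179625, f(m) = 1.252990 > 0 → root in [1.909500, 2.179625]
step 4: m = 2.044562, f(m) = 0.135778 > 0 → root in [1.909500, 2.044562]
step 5: m = 1.977031, f(m) = -0.368727 < 0 → root in [1.977031, 2.044562]
Midpoint of [1.977031, 2.044562] = 2.010797

2.01080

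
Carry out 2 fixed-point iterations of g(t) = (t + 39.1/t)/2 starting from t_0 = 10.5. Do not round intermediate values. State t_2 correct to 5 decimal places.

6.30486

t_1 = g(10.500000) = 7.111905
t_2 = g(7.111905) = 6.304864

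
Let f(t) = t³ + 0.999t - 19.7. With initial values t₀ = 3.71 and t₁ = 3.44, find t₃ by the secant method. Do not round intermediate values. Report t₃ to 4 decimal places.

2.6379

f(t_0) = 35.071101, f(t_1) = 24.444144
t_2 = 3.440000 - (24.444144)·(3.440000 - 3.710000)/(24.444144 - (35.071101)) = 2.818946; f(t_2) = 5.516748
t_3 = 2.818946 - (5.516748)·(2.818946 - 3.440000)/(5.516748 - (24.444144)) = 2.637927; f(t_3) = 1.291734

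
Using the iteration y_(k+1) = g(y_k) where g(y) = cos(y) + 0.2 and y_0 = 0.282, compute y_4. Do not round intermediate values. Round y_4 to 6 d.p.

y_1 = g(0.282000) = 1.160501
y_2 = g(1.160501) = 0.598880
y_3 = g(0.598880) = 1.025967
y_4 = g(1.025967) = 0.718272

0.718272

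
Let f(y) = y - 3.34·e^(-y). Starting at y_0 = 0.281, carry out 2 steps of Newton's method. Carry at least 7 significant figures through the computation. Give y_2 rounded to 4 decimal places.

Newton update: y ← y − f(y)/f'(y).
f'(y) = 1 + 3.34·e^(-y)
y_0 = 0.281000: f = -2.240795, f' = 3.521795 → y_1 = 0.281000 - (-2.240795)/(3.521795) = 0.917265
y_1 = 0.917265: f = -0.417434, f' = 2.334699 → y_2 = 0.917265 - (-0.417434)/(2.334699) = 1.096061

1.0961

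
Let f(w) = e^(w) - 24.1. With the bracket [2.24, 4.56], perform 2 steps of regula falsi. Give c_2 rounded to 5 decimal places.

2.87499

f(2.240000) = -14.706669, f(4.560000) = 71.483480
step 1: c = 2.635863, f(c) = -10.144652 < 0 → new bracket [2.635863, 4.560000]
step 2: c = 2.874992, f(c) = -6.374711 < 0 → new bracket [2.874992, 4.560000]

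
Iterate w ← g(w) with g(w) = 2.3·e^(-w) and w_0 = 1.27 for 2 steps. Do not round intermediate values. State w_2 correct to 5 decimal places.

1.20562

w_1 = g(1.270000) = 0.645913
w_2 = g(0.645913) = 1.205623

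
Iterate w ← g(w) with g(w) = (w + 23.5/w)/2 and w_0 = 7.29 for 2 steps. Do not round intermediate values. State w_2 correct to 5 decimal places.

4.86360

w_1 = g(7.290000) = 5.256797
w_2 = g(5.256797) = 4.863600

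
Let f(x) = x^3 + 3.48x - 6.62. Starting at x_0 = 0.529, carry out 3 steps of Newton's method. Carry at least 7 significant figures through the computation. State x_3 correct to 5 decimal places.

1.28882

Newton update: x ← x − f(x)/f'(x).
f'(x) = 3x^2 + 3.48
x_0 = 0.529000: f = -4.631044, f' = 4.319523 → x_1 = 0.529000 - (-4.631044)/(4.319523) = 1.601119
x_1 = 1.601119: f = 3.056498, f' = 11.170749 → x_2 = 1.601119 - (3.056498)/(11.170749) = 1.327503
x_2 = 1.327503: f = 0.339123, f' = 8.766794 → x_3 = 1.327503 - (0.339123)/(8.766794) = 1.288821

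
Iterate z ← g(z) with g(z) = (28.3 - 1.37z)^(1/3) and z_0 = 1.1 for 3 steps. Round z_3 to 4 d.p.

2.8979

z_1 = g(1.100000) = 2.992314
z_2 = g(2.992314) = 2.892511
z_3 = g(2.892511) = 2.897948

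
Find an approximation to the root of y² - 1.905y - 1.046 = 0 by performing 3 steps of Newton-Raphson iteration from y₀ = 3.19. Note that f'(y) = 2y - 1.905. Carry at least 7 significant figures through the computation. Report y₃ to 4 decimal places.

y_0 = 3.190000: f = 3.053150, f' = 4.475000 → y_1 = 3.190000 - (3.053150)/(4.475000) = 2.507732
y_1 = 2.507732: f = 0.465490, f' = 3.110464 → y_2 = 2.507732 - (0.465490)/(3.110464) = 2.358079
y_2 = 2.358079: f = 0.022396, f' = 2.811158 → y_3 = 2.358079 - (0.022396)/(2.811158) = 2.350112

2.3501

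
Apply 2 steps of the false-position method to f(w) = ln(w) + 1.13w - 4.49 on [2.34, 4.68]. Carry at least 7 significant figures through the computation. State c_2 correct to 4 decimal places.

f(2.340000) = -0.995649, f(4.680000) = 2.341698
step 1: c = 3.038105, f(c) = 0.054293 > 0 → new bracket [2.340000, 3.038105]
step 2: c = 3.002006, f(c) = 0.001547 > 0 → new bracket [2.340000, 3.002006]

3.0020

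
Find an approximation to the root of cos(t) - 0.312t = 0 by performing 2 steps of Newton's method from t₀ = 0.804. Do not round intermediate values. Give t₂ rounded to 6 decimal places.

1.190559

Newton update: t ← t − f(t)/f'(t).
f'(t) = -sin(t) - 0.312
t_0 = 0.804000: f = 0.442984, f' = -1.032137 → t_1 = 0.804000 - (0.442984)/(-1.032137) = 1.233191
t_1 = 1.233191: f = -0.053527, f' = -1.255550 → t_2 = 1.233191 - (-0.053527)/(-1.255550) = 1.190559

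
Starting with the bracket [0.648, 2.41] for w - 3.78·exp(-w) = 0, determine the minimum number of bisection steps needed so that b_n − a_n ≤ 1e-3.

11

Initial width b − a = 2.41 − 0.648 = 1.762000.
After n steps the width is (b−a)/2^n; need (b−a)/2^n ≤ 1e-3.
So n ≥ log₂(1.762000/1e-3) = log₂(1762.0000) ≈ 10.7830.
Hence n = 11.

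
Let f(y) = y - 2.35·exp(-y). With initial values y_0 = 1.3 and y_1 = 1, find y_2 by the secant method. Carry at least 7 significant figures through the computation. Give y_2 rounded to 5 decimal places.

0.92244

f(y_0) = 0.659550, f(y_1) = 0.135483
y_2 = 1.000000 - (0.135483)·(1.000000 - 1.300000)/(0.135483 - (0.659550)) = 0.922443; f(y_2) = -0.011791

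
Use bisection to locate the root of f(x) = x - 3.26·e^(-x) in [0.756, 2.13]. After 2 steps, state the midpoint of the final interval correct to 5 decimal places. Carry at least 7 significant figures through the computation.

f(0.756000) = -0.774703, f(2.130000) = 1.742590 (opposite signs)
step 1: m = 1.443000, f(m) = 0.672929 > 0 → root in [0.756000, 1.443000]
step 2: m = 1.099500, f(m) = 0.013798 > 0 → root in [0.756000, 1.099500]
Midpoint of [0.756000, 1.099500] = 0.927750

0.92775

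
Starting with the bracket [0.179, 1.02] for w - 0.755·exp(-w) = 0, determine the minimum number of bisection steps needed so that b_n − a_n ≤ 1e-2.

Initial width b − a = 1.02 − 0.179 = 0.841000.
After n steps the width is (b−a)/2^n; need (b−a)/2^n ≤ 1e-2.
So n ≥ log₂(0.841000/1e-2) = log₂(84.1000) ≈ 6.3940.
Hence n = 7.

7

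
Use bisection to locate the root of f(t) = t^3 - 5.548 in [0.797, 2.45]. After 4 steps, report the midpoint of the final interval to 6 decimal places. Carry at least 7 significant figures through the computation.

1.778469

f(0.797000) = -5.041738, f(2.450000) = 9.158125 (opposite signs)
step 1: m = 1.623500, f(m) = -1.268856 < 0 → root in [1.623500, 2.450000]
step 2: m = 2.036750, f(m) = 2.901153 > 0 → root in [1.623500, 2.036750]
step 3: m = 1.830125, f(m) = 0.581743 > 0 → root in [1.623500, 1.830125]
step 4: m = 1.726813, f(m) = -0.398850 < 0 → root in [1.726813, 1.830125]
Midpoint of [1.726813, 1.830125] = 1.778469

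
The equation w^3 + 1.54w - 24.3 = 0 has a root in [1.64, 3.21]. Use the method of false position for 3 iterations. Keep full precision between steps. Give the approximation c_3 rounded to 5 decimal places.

f(1.640000) = -17.363456, f(3.210000) = 13.719561
step 1: c = 2.517026, f(c) = -4.477356 < 0 → new bracket [2.517026, 3.210000]
step 2: c = 2.687533, f(c) = -0.749602 < 0 → new bracket [2.687533, 3.210000]
step 3: c = 2.714600, f(c) = -0.115482 < 0 → new bracket [2.714600, 3.210000]

2.71460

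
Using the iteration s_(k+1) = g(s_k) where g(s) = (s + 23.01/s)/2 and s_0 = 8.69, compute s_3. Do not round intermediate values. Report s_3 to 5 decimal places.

4.79734

s_1 = g(8.690000) = 5.668936
s_2 = g(5.668936) = 4.863949
s_3 = g(4.863949) = 4.797336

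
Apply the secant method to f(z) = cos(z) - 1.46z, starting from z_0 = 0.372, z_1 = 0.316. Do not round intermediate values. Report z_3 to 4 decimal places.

0.5740

f(z_0) = 0.388482, f(z_1) = 0.489126
z_2 = 0.316000 - (0.489126)·(0.316000 - 0.372000)/(0.489126 - (0.388482)) = 0.588158; f(z_2) = -0.026747
z_3 = 0.588158 - (-0.026747)·(0.588158 - 0.316000)/(-0.026747 - (0.489126)) = 0.574047; f(z_3) = 0.001601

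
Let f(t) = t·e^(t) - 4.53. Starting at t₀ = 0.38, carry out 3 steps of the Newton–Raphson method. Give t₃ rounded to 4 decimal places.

f'(t) = (t + 1)·e^(t)
t_0 = 0.380000: f = -3.974332, f' = 2.017953 → t_1 = 0.380000 - (-3.974332)/(2.017953) = 2.349487
t_1 = 2.349487: f = 20.093078, f' = 35.103271 → t_2 = 2.349487 - (20.093078)/(35.103271) = 1.777088
t_2 = 1.777088: f = 5.977236, f' = 16.419850 → t_3 = 1.777088 - (5.977236)/(16.419850) = 1.413063

1.4131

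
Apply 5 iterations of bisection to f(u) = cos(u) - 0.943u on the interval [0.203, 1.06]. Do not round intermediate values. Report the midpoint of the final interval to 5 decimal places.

0.75202

f(0.203000) = 0.788037, f(1.060000) = -0.510708 (opposite signs)
step 1: m = 0.631500, f(m) = 0.211638 > 0 → root in [0.631500, 1.060000]
step 2: m = 0.845750, f(m) = -0.134372 < 0 → root in [0.631500, 0.845750]
step 3: m = 0.738625, f(m) = 0.042872 > 0 → root in [0.738625, 0.845750]
step 4: m = 0.792188, f(m) = -0.044743 < 0 → root in [0.738625, 0.792188]
step 5: m = 0.765406, f(m) = -0.000677 < 0 → root in [0.738625, 0.765406]
Midpoint of [0.738625, 0.765406] = 0.752016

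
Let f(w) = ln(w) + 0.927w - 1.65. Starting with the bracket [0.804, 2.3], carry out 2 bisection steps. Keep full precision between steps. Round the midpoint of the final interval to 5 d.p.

1.36500

f(0.804000) = -1.122848, f(2.300000) = 1.315009 (opposite signs)
step 1: m = 1.552000, f(m) = 0.228248 > 0 → root in [0.804000, 1.552000]
step 2: m = 1.178000, f(m) = -0.394176 < 0 → root in [1.178000, 1.552000]
Midpoint of [1.178000, 1.552000] = 1.365000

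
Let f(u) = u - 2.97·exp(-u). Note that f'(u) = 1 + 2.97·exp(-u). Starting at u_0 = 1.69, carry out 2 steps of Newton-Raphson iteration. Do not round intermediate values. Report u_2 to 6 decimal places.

1.042553

u_0 = 1.690000: f = 1.141977, f' = 1.548023 → u_1 = 1.690000 - (1.141977)/(1.548023) = 0.952300
u_1 = 0.952300: f = -0.193683, f' = 2.145982 → u_2 = 0.952300 - (-0.193683)/(2.145982) = 1.042553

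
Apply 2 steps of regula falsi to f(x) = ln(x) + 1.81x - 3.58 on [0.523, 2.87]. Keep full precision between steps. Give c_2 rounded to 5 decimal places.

1.70668

f(0.523000) = -3.281544, f(2.870000) = 2.669012
step 1: c = 1.817296, f(c) = 0.306657 > 0 → new bracket [0.523000, 1.817296]
step 2: c = 1.706683, f(c) = 0.043647 > 0 → new bracket [0.523000, 1.706683]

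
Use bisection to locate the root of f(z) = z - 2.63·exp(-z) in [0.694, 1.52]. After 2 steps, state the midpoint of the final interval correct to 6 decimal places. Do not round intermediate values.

f(0.694000) = -0.619879, f(1.520000) = 0.944788 (opposite signs)
step 1: m = 1.107000, f(m) = 0.237656 > 0 → root in [0.694000, 1.107000]
step 2: m = 0.900500, f(m) = -0.168244 < 0 → root in [0.900500, 1.107000]
Midpoint of [0.900500, 1.107000] = 1.003750

1.003750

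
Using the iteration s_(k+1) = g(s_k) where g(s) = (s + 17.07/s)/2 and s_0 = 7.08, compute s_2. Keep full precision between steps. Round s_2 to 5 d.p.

4.17130

s_1 = g(7.080000) = 4.745508
s_2 = g(4.745508) = 4.171297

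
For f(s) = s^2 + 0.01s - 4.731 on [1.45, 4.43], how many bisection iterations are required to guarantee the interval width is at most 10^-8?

29

Initial width b − a = 4.43 − 1.45 = 2.980000.
After n steps the width is (b−a)/2^n; need (b−a)/2^n ≤ 10^-8.
So n ≥ log₂(2.980000/10^-8) = log₂(298000000.0000) ≈ 28.1507.
Hence n = 29.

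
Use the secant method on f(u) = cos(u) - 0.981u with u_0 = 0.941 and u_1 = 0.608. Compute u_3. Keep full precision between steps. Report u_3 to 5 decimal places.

0.74775

f(u_0) = -0.334141, f(u_1) = 0.224344
u_2 = 0.608000 - (0.224344)·(0.608000 - 0.941000)/(0.224344 - (-0.334141)) = 0.741767; f(u_2) = 0.009603
u_3 = 0.741767 - (0.009603)·(0.741767 - 0.608000)/(0.009603 - (0.224344)) = 0.747749; f(u_3) = -0.000320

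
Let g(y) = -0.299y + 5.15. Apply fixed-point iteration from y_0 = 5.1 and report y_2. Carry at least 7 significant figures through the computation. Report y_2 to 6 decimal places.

4.066095

y_1 = g(5.100000) = 3.625100
y_2 = g(3.625100) = 4.066095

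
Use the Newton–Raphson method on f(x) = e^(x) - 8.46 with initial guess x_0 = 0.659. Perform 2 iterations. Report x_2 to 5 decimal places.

Newton update: x ← x − f(x)/f'(x).
f'(x) = e^(x)
x_0 = 0.659000: f = -6.527141, f' = 1.932859 → x_1 = 0.659000 - (-6.527141)/(1.932859) = 4.035937
x_1 = 4.035937: f = 48.135928, f' = 56.595928 → x_2 = 4.035937 - (48.135928)/(56.595928) = 3.185418

3.18542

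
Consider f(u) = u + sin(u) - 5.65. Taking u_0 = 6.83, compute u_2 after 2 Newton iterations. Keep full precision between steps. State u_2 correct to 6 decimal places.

f'(u) = 1 + cos(u)
u_0 = 6.830000: f = 1.699969, f' = 1.854185 → u_1 = 6.830000 - (1.699969)/(1.854185) = 5.913172
u_1 = 5.913172: f = -0.098456, f' = 1.932322 → u_2 = 5.913172 - (-0.098456)/(1.932322) = 5.964124

5.964124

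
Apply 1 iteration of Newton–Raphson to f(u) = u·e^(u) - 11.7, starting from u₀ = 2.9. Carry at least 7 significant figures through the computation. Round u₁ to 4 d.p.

2.3215

f'(u) = (u + 1)·e^(u)
u_0 = 2.900000: f = 41.005022, f' = 70.879167 → u_1 = 2.900000 - (41.005022)/(70.879167) = 2.321480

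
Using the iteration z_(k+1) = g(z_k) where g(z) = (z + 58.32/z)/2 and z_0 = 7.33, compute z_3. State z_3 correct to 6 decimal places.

z_1 = g(7.330000) = 7.643172
z_2 = g(7.643172) = 7.636756
z_3 = g(7.636756) = 7.636753

7.636753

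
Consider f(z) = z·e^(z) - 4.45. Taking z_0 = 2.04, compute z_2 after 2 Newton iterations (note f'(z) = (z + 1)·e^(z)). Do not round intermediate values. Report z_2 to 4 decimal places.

1.3157

z_0 = 2.040000: f = 11.238843, f' = 23.379452 → z_1 = 2.040000 - (11.238843)/(23.379452) = 1.559285
z_1 = 1.559285: f = 2.965060, f' = 12.170482 → z_2 = 1.559285 - (2.965060)/(12.170482) = 1.315658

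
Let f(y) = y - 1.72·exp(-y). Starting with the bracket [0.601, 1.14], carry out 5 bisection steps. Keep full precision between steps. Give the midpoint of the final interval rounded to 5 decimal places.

f(0.601000) = -0.342013, f(1.140000) = 0.589911 (opposite signs)
step 1: m = 0.870500, f(m) = 0.150264 > 0 → root in [0.601000, 0.870500]
step 2: m = 0.735750, f(m) = -0.088381 < 0 → root in [0.735750, 0.870500]
step 3: m = 0.803125, f(m) = 0.032691 > 0 → root in [0.735750, 0.803125]
step 4: m = 0.769437, f(m) = -0.027393 < 0 → root in [0.769437, 0.803125]
step 5: m = 0.786281, f(m) = 0.002760 > 0 → root in [0.769437, 0.786281]
Midpoint of [0.769437, 0.786281] = 0.777859

0.77786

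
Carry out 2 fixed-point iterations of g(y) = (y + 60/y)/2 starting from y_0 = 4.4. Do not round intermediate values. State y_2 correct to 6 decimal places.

y_1 = g(4.400000) = 9.018182
y_2 = g(9.018182) = 7.835704

7.835704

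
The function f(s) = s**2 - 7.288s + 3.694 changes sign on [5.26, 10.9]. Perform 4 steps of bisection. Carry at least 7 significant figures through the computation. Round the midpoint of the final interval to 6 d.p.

f(5.260000) = -6.973280, f(10.900000) = 43.064800 (opposite signs)
step 1: m = 8.080000, f(m) = 10.093360 > 0 → root in [5.260000, 8.080000]
step 2: m = 6.670000, f(m) = -0.428060 < 0 → root in [6.670000, 8.080000]
step 3: m = 7.375000, f(m) = 4.335625 > 0 → root in [6.670000, 7.375000]
step 4: m = 7.022500, f(m) = 1.829526 > 0 → root in [6.670000, 7.022500]
Midpoint of [6.670000, 7.022500] = 6.846250

6.846250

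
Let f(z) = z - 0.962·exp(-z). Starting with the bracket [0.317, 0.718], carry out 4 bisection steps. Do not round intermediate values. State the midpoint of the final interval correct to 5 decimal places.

f(0.317000) = -0.383654, f(0.718000) = 0.248807 (opposite signs)
step 1: m = 0.517500, f(m) = -0.055860 < 0 → root in [0.517500, 0.718000]
step 2: m = 0.617750, f(m) = 0.099082 > 0 → root in [0.517500, 0.617750]
step 3: m = 0.567625, f(m) = 0.022296 > 0 → root in [0.517500, 0.567625]
step 4: m = 0.542563, f(m) = -0.016607 < 0 → root in [0.542563, 0.567625]
Midpoint of [0.542563, 0.567625] = 0.555094

0.55509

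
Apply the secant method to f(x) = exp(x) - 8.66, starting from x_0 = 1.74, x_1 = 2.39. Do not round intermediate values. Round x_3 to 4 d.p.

f(x_0) = -2.962657, f(x_1) = 2.253494
x_2 = 2.390000 - (2.253494)·(2.390000 - 1.740000)/(2.253494 - (-2.962657)) = 2.109185; f(x_2) = -0.418475
x_3 = 2.109185 - (-0.418475)·(2.109185 - 2.390000)/(-0.418475 - (2.253494)) = 2.153166; f(x_3) = -0.047922

2.1532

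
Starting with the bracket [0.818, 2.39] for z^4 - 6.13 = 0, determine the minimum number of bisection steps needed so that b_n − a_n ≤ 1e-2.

8

Initial width b − a = 2.39 − 0.818 = 1.572000.
After n steps the width is (b−a)/2^n; need (b−a)/2^n ≤ 1e-2.
So n ≥ log₂(1.572000/1e-2) = log₂(157.2000) ≈ 7.2965.
Hence n = 8.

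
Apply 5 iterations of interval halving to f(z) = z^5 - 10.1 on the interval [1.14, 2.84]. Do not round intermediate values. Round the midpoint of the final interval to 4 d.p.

f(1.140000) = -8.174585, f(2.840000) = 174.653086 (opposite signs)
step 1: m = 1.990000, f(m) = 21.107960 > 0 → root in [1.140000, 1.990000]
step 2: m = 1.565000, f(m) = -0.712030 < 0 → root in [1.565000, 1.990000]
step 3: m = 1.777500, f(m) = 7.643858 > 0 → root in [1.565000, 1.777500]
step 4: m = 1.671250, f(m) = 2.937884 > 0 → root in [1.565000, 1.671250]
step 5: m = 1.618125, f(m) = 0.993289 > 0 → root in [1.565000, 1.618125]
Midpoint of [1.565000, 1.618125] = 1.591562

1.5916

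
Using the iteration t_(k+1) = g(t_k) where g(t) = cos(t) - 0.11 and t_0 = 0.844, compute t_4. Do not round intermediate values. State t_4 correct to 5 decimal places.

0.69900

t_1 = g(0.844000) = 0.554479
t_2 = g(0.554479) = 0.740175
t_3 = g(0.740175) = 0.628351
t_4 = g(0.628351) = 0.698998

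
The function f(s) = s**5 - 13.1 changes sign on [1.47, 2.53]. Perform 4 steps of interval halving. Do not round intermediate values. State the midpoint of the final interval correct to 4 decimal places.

f(1.470000) = -6.235851, f(2.530000) = 90.557948 (opposite signs)
step 1: m = 2.000000, f(m) = 18.900000 > 0 → root in [1.470000, 2.000000]
step 2: m = 1.735000, f(m) = 2.621624 > 0 → root in [1.470000, 1.735000]
step 3: m = 1.602500, f(m) = -2.532064 < 0 → root in [1.602500, 1.735000]
step 4: m = 1.668750, f(m) = -0.159341 < 0 → root in [1.668750, 1.735000]
Midpoint of [1.668750, 1.735000] = 1.701875

1.7019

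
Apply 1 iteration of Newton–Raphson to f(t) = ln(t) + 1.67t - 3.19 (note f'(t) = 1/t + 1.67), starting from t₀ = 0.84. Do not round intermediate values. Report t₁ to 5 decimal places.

t_0 = 0.840000: f = -1.961553, f' = 2.860476 → t_1 = 0.840000 - (-1.961553)/(2.860476) = 1.525744

1.52574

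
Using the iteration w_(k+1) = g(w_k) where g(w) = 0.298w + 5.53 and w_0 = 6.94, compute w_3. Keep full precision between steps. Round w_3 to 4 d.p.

7.8527

w_1 = g(6.940000) = 7.598120
w_2 = g(7.598120) = 7.794240
w_3 = g(7.794240) = 7.852683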